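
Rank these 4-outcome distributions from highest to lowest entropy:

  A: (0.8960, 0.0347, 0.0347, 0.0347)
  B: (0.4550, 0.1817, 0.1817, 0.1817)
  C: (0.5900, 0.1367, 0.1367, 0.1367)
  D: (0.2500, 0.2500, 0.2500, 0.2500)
D > B > C > A

Key insight: Entropy is maximized by uniform distributions and minimized by concentrated distributions.

Entropies:
  H(A) = 0.6464 bits
  H(B) = 1.8580 bits
  H(C) = 1.6263 bits
  H(D) = 2.0000 bits

Ranking: D > B > C > A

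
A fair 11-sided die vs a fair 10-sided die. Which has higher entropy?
11-sided die

Both are uniform distributions; for uniform over n outcomes, H = log₂(n). H(11-sided) = log₂(11) = 3.459 bits and H(10-sided) = log₂(10) = 3.322 bits. More outcomes in a uniform distribution means higher entropy.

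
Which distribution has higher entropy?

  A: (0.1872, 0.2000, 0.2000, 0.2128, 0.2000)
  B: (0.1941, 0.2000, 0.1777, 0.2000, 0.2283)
A

Both distributions are close to uniform, making this a harder comparison.

H(A) = 2.3207 bits
H(B) = 2.3172 bits

The distribution closer to uniform has higher entropy.
Answer: A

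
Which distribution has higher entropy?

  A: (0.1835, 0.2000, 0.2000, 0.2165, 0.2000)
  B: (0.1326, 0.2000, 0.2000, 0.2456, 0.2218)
A

Both distributions are close to uniform, making this a harder comparison.

H(A) = 2.3200 bits
H(B) = 2.2946 bits

The distribution closer to uniform has higher entropy.
Answer: A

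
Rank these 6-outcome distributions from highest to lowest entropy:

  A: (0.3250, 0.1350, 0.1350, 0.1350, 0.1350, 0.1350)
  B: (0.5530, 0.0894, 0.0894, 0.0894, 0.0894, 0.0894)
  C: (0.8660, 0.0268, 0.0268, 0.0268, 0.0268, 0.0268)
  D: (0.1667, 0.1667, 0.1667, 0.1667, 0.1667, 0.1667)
D > A > B > C

Key insight: Entropy is maximized by uniform distributions and minimized by concentrated distributions.

Entropies:
  H(A) = 2.4770 bits
  H(B) = 2.0298 bits
  H(C) = 0.8794 bits
  H(D) = 2.5850 bits

Ranking: D > A > B > C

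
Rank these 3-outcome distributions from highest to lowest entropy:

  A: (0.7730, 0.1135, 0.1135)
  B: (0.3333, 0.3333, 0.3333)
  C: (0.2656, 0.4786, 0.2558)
B > C > A

Key insight: Entropy is maximized by uniform distributions and minimized by concentrated distributions.

- Uniform distributions have maximum entropy log₂(3) = 1.5850 bits
- The more "peaked" or concentrated a distribution, the lower its entropy

Entropies:
  H(A) = 0.9997 bits
  H(B) = 1.5850 bits
  H(C) = 1.5200 bits

Ranking: B > C > A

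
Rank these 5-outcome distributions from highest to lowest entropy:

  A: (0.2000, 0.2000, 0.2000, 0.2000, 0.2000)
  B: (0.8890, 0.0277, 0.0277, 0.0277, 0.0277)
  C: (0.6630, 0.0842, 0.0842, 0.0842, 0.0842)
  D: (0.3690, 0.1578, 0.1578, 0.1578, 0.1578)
A > D > C > B

Key insight: Entropy is maximized by uniform distributions and minimized by concentrated distributions.

Entropies:
  H(A) = 2.3219 bits
  H(B) = 0.7249 bits
  H(C) = 1.5959 bits
  H(D) = 2.2119 bits

Ranking: A > D > C > B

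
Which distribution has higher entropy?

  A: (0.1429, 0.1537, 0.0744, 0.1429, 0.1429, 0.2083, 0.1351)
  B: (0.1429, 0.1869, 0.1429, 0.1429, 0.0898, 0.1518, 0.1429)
B

Both distributions are close to uniform, making this a harder comparison.

H(A) = 2.7589 bits
H(B) = 2.7816 bits

The distribution closer to uniform has higher entropy.
Answer: B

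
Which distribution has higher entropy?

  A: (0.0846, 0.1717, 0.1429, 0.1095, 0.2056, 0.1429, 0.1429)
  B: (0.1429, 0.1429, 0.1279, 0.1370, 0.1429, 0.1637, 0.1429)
B

Both distributions are close to uniform, making this a harder comparison.

H(A) = 2.7597 bits
H(B) = 2.8039 bits

The distribution closer to uniform has higher entropy.
Answer: B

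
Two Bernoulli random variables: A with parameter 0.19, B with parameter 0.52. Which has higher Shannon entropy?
B

For binary distributions, entropy is maximized at p=0.5 and decreases as p moves toward 0 or 1.

H(A) = H(0.19) = 0.7015 bits
H(B) = H(0.52) = 0.9988 bits

Distribution B (p=0.52) is closer to uniform (p=0.5), so it has higher entropy.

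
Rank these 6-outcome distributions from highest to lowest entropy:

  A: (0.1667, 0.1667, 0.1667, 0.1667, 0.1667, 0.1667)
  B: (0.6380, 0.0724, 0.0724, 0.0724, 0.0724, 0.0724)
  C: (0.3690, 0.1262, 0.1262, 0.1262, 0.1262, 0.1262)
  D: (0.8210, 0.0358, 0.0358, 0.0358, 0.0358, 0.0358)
A > C > B > D

Key insight: Entropy is maximized by uniform distributions and minimized by concentrated distributions.

Entropies:
  H(A) = 2.5850 bits
  H(B) = 1.7849 bits
  H(C) = 2.4150 bits
  H(D) = 1.0935 bits

Ranking: A > C > B > D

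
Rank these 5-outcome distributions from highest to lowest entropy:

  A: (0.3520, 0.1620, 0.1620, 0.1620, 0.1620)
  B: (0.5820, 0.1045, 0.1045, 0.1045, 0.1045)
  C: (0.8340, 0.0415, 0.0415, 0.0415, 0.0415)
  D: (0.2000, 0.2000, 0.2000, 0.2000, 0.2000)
D > A > B > C

Key insight: Entropy is maximized by uniform distributions and minimized by concentrated distributions.

Entropies:
  H(A) = 2.2318 bits
  H(B) = 1.8165 bits
  H(C) = 0.9805 bits
  H(D) = 2.3219 bits

Ranking: D > A > B > C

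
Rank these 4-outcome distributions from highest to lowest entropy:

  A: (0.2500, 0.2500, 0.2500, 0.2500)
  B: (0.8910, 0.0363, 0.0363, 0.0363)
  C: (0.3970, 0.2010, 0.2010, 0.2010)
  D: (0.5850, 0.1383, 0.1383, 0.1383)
A > C > D > B

Key insight: Entropy is maximized by uniform distributions and minimized by concentrated distributions.

Entropies:
  H(A) = 2.0000 bits
  H(B) = 0.6697 bits
  H(C) = 1.9249 bits
  H(D) = 1.6368 bits

Ranking: A > C > D > B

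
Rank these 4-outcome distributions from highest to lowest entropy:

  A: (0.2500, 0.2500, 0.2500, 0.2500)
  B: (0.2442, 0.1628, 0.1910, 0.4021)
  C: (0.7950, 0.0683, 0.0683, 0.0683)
A > B > C

Key insight: Entropy is maximized by uniform distributions and minimized by concentrated distributions.

- Uniform distributions have maximum entropy log₂(4) = 2.0000 bits
- The more "peaked" or concentrated a distribution, the lower its entropy

Entropies:
  H(A) = 2.0000 bits
  H(B) = 1.9076 bits
  H(C) = 1.0567 bits

Ranking: A > B > C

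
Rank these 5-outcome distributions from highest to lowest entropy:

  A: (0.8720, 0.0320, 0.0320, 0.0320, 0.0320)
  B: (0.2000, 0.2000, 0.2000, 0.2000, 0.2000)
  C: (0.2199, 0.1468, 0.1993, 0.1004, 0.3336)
B > C > A

Key insight: Entropy is maximized by uniform distributions and minimized by concentrated distributions.

- Uniform distributions have maximum entropy log₂(5) = 2.3219 bits
- The more "peaked" or concentrated a distribution, the lower its entropy

Entropies:
  H(A) = 0.8079 bits
  H(B) = 2.3219 bits
  H(C) = 2.2120 bits

Ranking: B > C > A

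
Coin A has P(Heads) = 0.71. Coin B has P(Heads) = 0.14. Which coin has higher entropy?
A

For binary distributions, entropy is maximized at p=0.5 and decreases as p moves toward 0 or 1.

H(A) = H(0.71) = 0.8687 bits
H(B) = H(0.14) = 0.5842 bits

Distribution A (p=0.71) is closer to uniform (p=0.5), so it has higher entropy.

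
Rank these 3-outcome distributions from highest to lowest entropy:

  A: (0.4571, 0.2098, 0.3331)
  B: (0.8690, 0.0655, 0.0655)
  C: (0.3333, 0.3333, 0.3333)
C > A > B

Key insight: Entropy is maximized by uniform distributions and minimized by concentrated distributions.

- Uniform distributions have maximum entropy log₂(3) = 1.5850 bits
- The more "peaked" or concentrated a distribution, the lower its entropy

Entropies:
  H(A) = 1.5172 bits
  H(B) = 0.6912 bits
  H(C) = 1.5850 bits

Ranking: C > A > B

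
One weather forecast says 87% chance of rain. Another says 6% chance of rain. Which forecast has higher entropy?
87% forecast

Treat each forecast as a Bernoulli distribution. Binary entropy is maximized at p=0.5 and falls off symmetrically toward 0 or 1. The 87% forecast is closer to 50%, so it is more uncertain. H(87%) ≈ 0.557 bits, H(6%) ≈ 0.327 bits.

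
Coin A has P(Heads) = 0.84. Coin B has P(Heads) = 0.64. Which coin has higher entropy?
B

For binary distributions, entropy is maximized at p=0.5 and decreases as p moves toward 0 or 1.

H(A) = H(0.84) = 0.6343 bits
H(B) = H(0.64) = 0.9427 bits

Distribution B (p=0.64) is closer to uniform (p=0.5), so it has higher entropy.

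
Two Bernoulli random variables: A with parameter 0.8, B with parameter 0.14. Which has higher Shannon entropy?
A

For binary distributions, entropy is maximized at p=0.5 and decreases as p moves toward 0 or 1.

H(A) = H(0.8) = 0.7219 bits
H(B) = H(0.14) = 0.5842 bits

Distribution A (p=0.8) is closer to uniform (p=0.5), so it has higher entropy.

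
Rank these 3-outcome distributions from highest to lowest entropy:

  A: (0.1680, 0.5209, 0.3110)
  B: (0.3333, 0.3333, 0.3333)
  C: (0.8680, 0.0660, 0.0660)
B > A > C

Key insight: Entropy is maximized by uniform distributions and minimized by concentrated distributions.

- Uniform distributions have maximum entropy log₂(3) = 1.5850 bits
- The more "peaked" or concentrated a distribution, the lower its entropy

Entropies:
  H(A) = 1.4465 bits
  H(B) = 1.5850 bits
  H(C) = 0.6949 bits

Ranking: B > A > C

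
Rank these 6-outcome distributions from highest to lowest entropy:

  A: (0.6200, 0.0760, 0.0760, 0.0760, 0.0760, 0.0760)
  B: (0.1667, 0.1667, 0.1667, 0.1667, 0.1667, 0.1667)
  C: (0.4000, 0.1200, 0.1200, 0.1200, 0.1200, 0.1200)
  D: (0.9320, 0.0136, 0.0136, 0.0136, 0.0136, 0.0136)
B > C > A > D

Key insight: Entropy is maximized by uniform distributions and minimized by concentrated distributions.

Entropies:
  H(A) = 1.8404 bits
  H(B) = 2.5850 bits
  H(C) = 2.3641 bits
  H(D) = 0.5163 bits

Ranking: B > C > A > D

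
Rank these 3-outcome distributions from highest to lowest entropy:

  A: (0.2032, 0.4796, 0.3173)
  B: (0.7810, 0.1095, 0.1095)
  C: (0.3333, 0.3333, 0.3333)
C > A > B

Key insight: Entropy is maximized by uniform distributions and minimized by concentrated distributions.

- Uniform distributions have maximum entropy log₂(3) = 1.5850 bits
- The more "peaked" or concentrated a distribution, the lower its entropy

Entropies:
  H(A) = 1.5010 bits
  H(B) = 0.9773 bits
  H(C) = 1.5850 bits

Ranking: C > A > B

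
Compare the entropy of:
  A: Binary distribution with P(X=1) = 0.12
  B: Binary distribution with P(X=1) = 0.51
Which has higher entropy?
B

For binary distributions, entropy is maximized at p=0.5 and decreases as p moves toward 0 or 1.

H(A) = H(0.12) = 0.5294 bits
H(B) = H(0.51) = 0.9997 bits

Distribution B (p=0.51) is closer to uniform (p=0.5), so it has higher entropy.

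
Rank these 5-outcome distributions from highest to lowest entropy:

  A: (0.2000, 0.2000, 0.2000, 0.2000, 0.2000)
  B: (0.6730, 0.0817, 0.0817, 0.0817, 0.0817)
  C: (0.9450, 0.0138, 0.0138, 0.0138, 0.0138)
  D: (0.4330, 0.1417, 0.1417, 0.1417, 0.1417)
A > D > B > C

Key insight: Entropy is maximized by uniform distributions and minimized by concentrated distributions.

Entropies:
  H(A) = 2.3219 bits
  H(B) = 1.5658 bits
  H(C) = 0.4173 bits
  H(D) = 2.1210 bits

Ranking: A > D > B > C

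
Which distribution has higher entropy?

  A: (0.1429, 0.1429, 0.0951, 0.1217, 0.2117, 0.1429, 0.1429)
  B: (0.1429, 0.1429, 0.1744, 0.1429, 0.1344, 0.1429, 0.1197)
B

Both distributions are close to uniform, making this a harder comparison.

H(A) = 2.7711 bits
H(B) = 2.7994 bits

The distribution closer to uniform has higher entropy.
Answer: B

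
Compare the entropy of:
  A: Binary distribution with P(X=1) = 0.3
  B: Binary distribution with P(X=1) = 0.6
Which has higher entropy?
B

For binary distributions, entropy is maximized at p=0.5 and decreases as p moves toward 0 or 1.

H(A) = H(0.3) = 0.8813 bits
H(B) = H(0.6) = 0.9710 bits

Distribution B (p=0.6) is closer to uniform (p=0.5), so it has higher entropy.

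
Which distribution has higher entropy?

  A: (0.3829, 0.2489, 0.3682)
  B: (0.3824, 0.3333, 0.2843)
B

Both distributions are close to uniform, making this a harder comparison.

H(A) = 1.5604 bits
H(B) = 1.5745 bits

The distribution closer to uniform has higher entropy.
Answer: B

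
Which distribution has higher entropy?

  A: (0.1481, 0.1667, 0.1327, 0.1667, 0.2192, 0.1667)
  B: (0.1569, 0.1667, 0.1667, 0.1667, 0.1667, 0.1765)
B

Both distributions are close to uniform, making this a harder comparison.

H(A) = 2.5672 bits
H(B) = 2.5841 bits

The distribution closer to uniform has higher entropy.
Answer: B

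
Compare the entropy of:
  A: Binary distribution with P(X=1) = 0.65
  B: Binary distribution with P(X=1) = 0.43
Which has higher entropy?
B

For binary distributions, entropy is maximized at p=0.5 and decreases as p moves toward 0 or 1.

H(A) = H(0.65) = 0.9341 bits
H(B) = H(0.43) = 0.9858 bits

Distribution B (p=0.43) is closer to uniform (p=0.5), so it has higher entropy.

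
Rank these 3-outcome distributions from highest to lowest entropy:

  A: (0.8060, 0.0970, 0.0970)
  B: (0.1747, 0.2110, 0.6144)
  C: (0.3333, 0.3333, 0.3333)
C > B > A

Key insight: Entropy is maximized by uniform distributions and minimized by concentrated distributions.

- Uniform distributions have maximum entropy log₂(3) = 1.5850 bits
- The more "peaked" or concentrated a distribution, the lower its entropy

Entropies:
  H(A) = 0.9038 bits
  H(B) = 1.3451 bits
  H(C) = 1.5850 bits

Ranking: C > B > A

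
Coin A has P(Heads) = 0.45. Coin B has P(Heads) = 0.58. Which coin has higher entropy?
A

For binary distributions, entropy is maximized at p=0.5 and decreases as p moves toward 0 or 1.

H(A) = H(0.45) = 0.9928 bits
H(B) = H(0.58) = 0.9815 bits

Distribution A (p=0.45) is closer to uniform (p=0.5), so it has higher entropy.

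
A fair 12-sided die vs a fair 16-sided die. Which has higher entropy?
16-sided die

Both are uniform distributions; for uniform over n outcomes, H = log₂(n). H(12-sided) = log₂(12) = 3.585 bits and H(16-sided) = log₂(16) = 4.000 bits. More outcomes in a uniform distribution means higher entropy.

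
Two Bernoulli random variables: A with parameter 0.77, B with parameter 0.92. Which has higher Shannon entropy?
A

For binary distributions, entropy is maximized at p=0.5 and decreases as p moves toward 0 or 1.

H(A) = H(0.77) = 0.7780 bits
H(B) = H(0.92) = 0.4022 bits

Distribution A (p=0.77) is closer to uniform (p=0.5), so it has higher entropy.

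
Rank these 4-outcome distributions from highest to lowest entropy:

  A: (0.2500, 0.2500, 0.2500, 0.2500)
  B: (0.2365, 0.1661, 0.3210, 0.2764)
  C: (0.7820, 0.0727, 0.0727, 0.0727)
A > B > C

Key insight: Entropy is maximized by uniform distributions and minimized by concentrated distributions.

- Uniform distributions have maximum entropy log₂(4) = 2.0000 bits
- The more "peaked" or concentrated a distribution, the lower its entropy

Entropies:
  H(A) = 2.0000 bits
  H(B) = 1.9611 bits
  H(C) = 1.1020 bits

Ranking: A > B > C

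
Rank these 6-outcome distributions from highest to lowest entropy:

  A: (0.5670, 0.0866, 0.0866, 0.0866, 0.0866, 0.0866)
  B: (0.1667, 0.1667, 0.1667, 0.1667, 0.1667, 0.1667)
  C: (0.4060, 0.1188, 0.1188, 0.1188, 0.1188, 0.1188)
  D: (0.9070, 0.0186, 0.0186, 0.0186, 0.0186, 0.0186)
B > C > A > D

Key insight: Entropy is maximized by uniform distributions and minimized by concentrated distributions.

Entropies:
  H(A) = 1.9924 bits
  H(B) = 2.5850 bits
  H(C) = 2.3536 bits
  H(D) = 0.6623 bits

Ranking: B > C > A > D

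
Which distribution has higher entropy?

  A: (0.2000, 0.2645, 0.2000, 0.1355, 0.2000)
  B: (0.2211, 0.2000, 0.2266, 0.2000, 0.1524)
B

Both distributions are close to uniform, making this a harder comparison.

H(A) = 2.2914 bits
H(B) = 2.3090 bits

The distribution closer to uniform has higher entropy.
Answer: B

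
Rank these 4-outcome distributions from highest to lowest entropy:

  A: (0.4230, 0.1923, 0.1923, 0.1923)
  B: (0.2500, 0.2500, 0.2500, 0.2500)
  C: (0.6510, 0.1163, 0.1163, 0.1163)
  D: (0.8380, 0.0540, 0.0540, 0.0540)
B > A > C > D

Key insight: Entropy is maximized by uniform distributions and minimized by concentrated distributions.

Entropies:
  H(A) = 1.8973 bits
  H(B) = 2.0000 bits
  H(C) = 1.4863 bits
  H(D) = 0.8958 bits

Ranking: B > A > C > D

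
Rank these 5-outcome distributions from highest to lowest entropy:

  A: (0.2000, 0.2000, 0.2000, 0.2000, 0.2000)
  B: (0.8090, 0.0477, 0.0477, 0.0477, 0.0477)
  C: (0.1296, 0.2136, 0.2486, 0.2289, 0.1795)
A > C > B

Key insight: Entropy is maximized by uniform distributions and minimized by concentrated distributions.

- Uniform distributions have maximum entropy log₂(5) = 2.3219 bits
- The more "peaked" or concentrated a distribution, the lower its entropy

Entropies:
  H(A) = 2.3219 bits
  H(B) = 1.0856 bits
  H(C) = 2.2885 bits

Ranking: A > C > B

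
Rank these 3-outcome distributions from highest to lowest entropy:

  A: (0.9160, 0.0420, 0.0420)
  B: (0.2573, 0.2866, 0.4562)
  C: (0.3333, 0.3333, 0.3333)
C > B > A

Key insight: Entropy is maximized by uniform distributions and minimized by concentrated distributions.

- Uniform distributions have maximum entropy log₂(3) = 1.5850 bits
- The more "peaked" or concentrated a distribution, the lower its entropy

Entropies:
  H(A) = 0.5001 bits
  H(B) = 1.5371 bits
  H(C) = 1.5850 bits

Ranking: C > B > A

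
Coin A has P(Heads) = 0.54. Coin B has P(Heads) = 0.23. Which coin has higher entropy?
A

For binary distributions, entropy is maximized at p=0.5 and decreases as p moves toward 0 or 1.

H(A) = H(0.54) = 0.9954 bits
H(B) = H(0.23) = 0.7780 bits

Distribution A (p=0.54) is closer to uniform (p=0.5), so it has higher entropy.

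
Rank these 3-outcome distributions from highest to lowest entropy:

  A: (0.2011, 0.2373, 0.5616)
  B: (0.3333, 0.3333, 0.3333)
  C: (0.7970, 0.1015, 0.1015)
B > A > C

Key insight: Entropy is maximized by uniform distributions and minimized by concentrated distributions.

- Uniform distributions have maximum entropy log₂(3) = 1.5850 bits
- The more "peaked" or concentrated a distribution, the lower its entropy

Entropies:
  H(A) = 1.4252 bits
  H(B) = 1.5850 bits
  H(C) = 0.9309 bits

Ranking: B > A > C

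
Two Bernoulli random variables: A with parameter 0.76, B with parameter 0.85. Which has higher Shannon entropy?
A

For binary distributions, entropy is maximized at p=0.5 and decreases as p moves toward 0 or 1.

H(A) = H(0.76) = 0.7950 bits
H(B) = H(0.85) = 0.6098 bits

Distribution A (p=0.76) is closer to uniform (p=0.5), so it has higher entropy.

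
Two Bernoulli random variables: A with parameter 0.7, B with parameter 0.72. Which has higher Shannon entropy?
A

For binary distributions, entropy is maximized at p=0.5 and decreases as p moves toward 0 or 1.

H(A) = H(0.7) = 0.8813 bits
H(B) = H(0.72) = 0.8555 bits

Distribution A (p=0.7) is closer to uniform (p=0.5), so it has higher entropy.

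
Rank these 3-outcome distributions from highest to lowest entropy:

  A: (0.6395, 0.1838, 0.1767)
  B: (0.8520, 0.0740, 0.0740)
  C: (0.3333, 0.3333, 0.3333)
C > A > B

Key insight: Entropy is maximized by uniform distributions and minimized by concentrated distributions.

- Uniform distributions have maximum entropy log₂(3) = 1.5850 bits
- The more "peaked" or concentrated a distribution, the lower its entropy

Entropies:
  H(A) = 1.3035 bits
  H(B) = 0.7528 bits
  H(C) = 1.5850 bits

Ranking: C > A > B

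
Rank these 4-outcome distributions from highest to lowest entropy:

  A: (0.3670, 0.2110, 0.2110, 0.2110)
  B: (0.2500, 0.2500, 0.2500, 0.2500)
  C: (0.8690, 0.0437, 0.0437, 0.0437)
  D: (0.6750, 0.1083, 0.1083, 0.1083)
B > A > D > C

Key insight: Entropy is maximized by uniform distributions and minimized by concentrated distributions.

Entropies:
  H(A) = 1.9516 bits
  H(B) = 2.0000 bits
  H(C) = 0.7678 bits
  H(D) = 1.4248 bits

Ranking: B > A > D > C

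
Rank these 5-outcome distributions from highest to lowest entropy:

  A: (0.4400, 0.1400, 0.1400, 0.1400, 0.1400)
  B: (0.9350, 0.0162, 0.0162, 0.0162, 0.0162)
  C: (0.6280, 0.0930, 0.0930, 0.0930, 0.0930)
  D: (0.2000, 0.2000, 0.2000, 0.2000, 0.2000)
D > A > C > B

Key insight: Entropy is maximized by uniform distributions and minimized by concentrated distributions.

Entropies:
  H(A) = 2.1096 bits
  H(B) = 0.4770 bits
  H(C) = 1.6962 bits
  H(D) = 2.3219 bits

Ranking: D > A > C > B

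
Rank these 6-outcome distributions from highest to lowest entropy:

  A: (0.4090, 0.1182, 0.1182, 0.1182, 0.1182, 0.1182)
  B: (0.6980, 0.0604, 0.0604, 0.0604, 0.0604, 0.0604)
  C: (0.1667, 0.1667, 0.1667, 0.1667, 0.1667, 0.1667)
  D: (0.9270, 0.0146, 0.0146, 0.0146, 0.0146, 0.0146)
C > A > B > D

Key insight: Entropy is maximized by uniform distributions and minimized by concentrated distributions.

Entropies:
  H(A) = 2.3482 bits
  H(B) = 1.5849 bits
  H(C) = 2.5850 bits
  H(D) = 0.5465 bits

Ranking: C > A > B > D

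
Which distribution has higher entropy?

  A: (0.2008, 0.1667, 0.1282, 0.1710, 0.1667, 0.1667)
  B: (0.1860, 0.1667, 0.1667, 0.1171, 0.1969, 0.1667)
A

Both distributions are close to uniform, making this a harder comparison.

H(A) = 2.5732 bits
H(B) = 2.5678 bits

The distribution closer to uniform has higher entropy.
Answer: A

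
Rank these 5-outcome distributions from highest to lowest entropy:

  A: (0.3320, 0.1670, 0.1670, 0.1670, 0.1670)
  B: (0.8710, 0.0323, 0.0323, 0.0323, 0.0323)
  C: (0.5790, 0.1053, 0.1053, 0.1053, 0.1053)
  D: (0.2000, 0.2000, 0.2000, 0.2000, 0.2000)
D > A > C > B

Key insight: Entropy is maximized by uniform distributions and minimized by concentrated distributions.

Entropies:
  H(A) = 2.2530 bits
  H(B) = 0.8127 bits
  H(C) = 1.8239 bits
  H(D) = 2.3219 bits

Ranking: D > A > C > B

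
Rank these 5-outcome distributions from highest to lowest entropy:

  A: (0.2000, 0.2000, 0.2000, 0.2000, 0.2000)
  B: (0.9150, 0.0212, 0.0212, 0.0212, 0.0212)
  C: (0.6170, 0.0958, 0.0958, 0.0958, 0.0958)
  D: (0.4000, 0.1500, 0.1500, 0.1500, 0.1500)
A > D > C > B

Key insight: Entropy is maximized by uniform distributions and minimized by concentrated distributions.

Entropies:
  H(A) = 2.3219 bits
  H(B) = 0.5896 bits
  H(C) = 1.7261 bits
  H(D) = 2.1710 bits

Ranking: A > D > C > B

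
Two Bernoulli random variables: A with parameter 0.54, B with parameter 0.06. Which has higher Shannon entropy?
A

For binary distributions, entropy is maximized at p=0.5 and decreases as p moves toward 0 or 1.

H(A) = H(0.54) = 0.9954 bits
H(B) = H(0.06) = 0.3274 bits

Distribution A (p=0.54) is closer to uniform (p=0.5), so it has higher entropy.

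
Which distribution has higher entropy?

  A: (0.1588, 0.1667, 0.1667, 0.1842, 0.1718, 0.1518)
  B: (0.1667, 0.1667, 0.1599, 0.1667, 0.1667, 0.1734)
B

Both distributions are close to uniform, making this a harder comparison.

H(A) = 2.5823 bits
H(B) = 2.5846 bits

The distribution closer to uniform has higher entropy.
Answer: B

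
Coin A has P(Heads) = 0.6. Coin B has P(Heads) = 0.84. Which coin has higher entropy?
A

For binary distributions, entropy is maximized at p=0.5 and decreases as p moves toward 0 or 1.

H(A) = H(0.6) = 0.9710 bits
H(B) = H(0.84) = 0.6343 bits

Distribution A (p=0.6) is closer to uniform (p=0.5), so it has higher entropy.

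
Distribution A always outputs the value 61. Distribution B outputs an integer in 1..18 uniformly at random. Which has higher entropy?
B

A is deterministic, so H(A) = 0. B is uniform over 18 outcomes, so H(B) = log₂(18) = 4.170 bits. Any distribution with genuine randomness has higher entropy than a deterministic one.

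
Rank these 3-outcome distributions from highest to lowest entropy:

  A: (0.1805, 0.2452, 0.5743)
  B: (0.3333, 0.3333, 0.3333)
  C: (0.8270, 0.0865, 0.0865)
B > A > C

Key insight: Entropy is maximized by uniform distributions and minimized by concentrated distributions.

- Uniform distributions have maximum entropy log₂(3) = 1.5850 bits
- The more "peaked" or concentrated a distribution, the lower its entropy

Entropies:
  H(A) = 1.4026 bits
  H(B) = 1.5850 bits
  H(C) = 0.8375 bits

Ranking: B > A > C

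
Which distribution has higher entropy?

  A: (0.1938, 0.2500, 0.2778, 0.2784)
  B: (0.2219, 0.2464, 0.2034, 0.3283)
A

Both distributions are close to uniform, making this a harder comparison.

H(A) = 1.9857 bits
H(B) = 1.9748 bits

The distribution closer to uniform has higher entropy.
Answer: A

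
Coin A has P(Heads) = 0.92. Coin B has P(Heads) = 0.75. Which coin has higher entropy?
B

For binary distributions, entropy is maximized at p=0.5 and decreases as p moves toward 0 or 1.

H(A) = H(0.92) = 0.4022 bits
H(B) = H(0.75) = 0.8113 bits

Distribution B (p=0.75) is closer to uniform (p=0.5), so it has higher entropy.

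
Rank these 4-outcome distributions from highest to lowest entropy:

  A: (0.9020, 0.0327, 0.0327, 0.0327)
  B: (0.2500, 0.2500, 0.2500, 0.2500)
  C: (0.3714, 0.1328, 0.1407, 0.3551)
B > C > A

Key insight: Entropy is maximized by uniform distributions and minimized by concentrated distributions.

- Uniform distributions have maximum entropy log₂(4) = 2.0000 bits
- The more "peaked" or concentrated a distribution, the lower its entropy

Entropies:
  H(A) = 0.6179 bits
  H(B) = 2.0000 bits
  H(C) = 1.8460 bits

Ranking: B > C > A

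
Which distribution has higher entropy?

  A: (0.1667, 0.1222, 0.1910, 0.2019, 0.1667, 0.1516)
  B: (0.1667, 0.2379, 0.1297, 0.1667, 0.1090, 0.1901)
A

Both distributions are close to uniform, making this a harder comparison.

H(A) = 2.5670 bits
H(B) = 2.5405 bits

The distribution closer to uniform has higher entropy.
Answer: A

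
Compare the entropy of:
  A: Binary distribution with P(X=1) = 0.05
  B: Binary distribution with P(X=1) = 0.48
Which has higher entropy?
B

For binary distributions, entropy is maximized at p=0.5 and decreases as p moves toward 0 or 1.

H(A) = H(0.05) = 0.2864 bits
H(B) = H(0.48) = 0.9988 bits

Distribution B (p=0.48) is closer to uniform (p=0.5), so it has higher entropy.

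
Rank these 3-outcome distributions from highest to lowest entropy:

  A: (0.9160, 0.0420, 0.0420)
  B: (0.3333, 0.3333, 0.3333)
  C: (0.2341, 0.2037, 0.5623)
B > C > A

Key insight: Entropy is maximized by uniform distributions and minimized by concentrated distributions.

- Uniform distributions have maximum entropy log₂(3) = 1.5850 bits
- The more "peaked" or concentrated a distribution, the lower its entropy

Entropies:
  H(A) = 0.5001 bits
  H(B) = 1.5850 bits
  H(C) = 1.4250 bits

Ranking: B > C > A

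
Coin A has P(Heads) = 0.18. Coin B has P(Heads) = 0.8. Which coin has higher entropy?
B

For binary distributions, entropy is maximized at p=0.5 and decreases as p moves toward 0 or 1.

H(A) = H(0.18) = 0.6801 bits
H(B) = H(0.8) = 0.7219 bits

Distribution B (p=0.8) is closer to uniform (p=0.5), so it has higher entropy.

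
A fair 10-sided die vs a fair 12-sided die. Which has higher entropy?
12-sided die

Both are uniform distributions; for uniform over n outcomes, H = log₂(n). H(10-sided) = log₂(10) = 3.322 bits and H(12-sided) = log₂(12) = 3.585 bits. More outcomes in a uniform distribution means higher entropy.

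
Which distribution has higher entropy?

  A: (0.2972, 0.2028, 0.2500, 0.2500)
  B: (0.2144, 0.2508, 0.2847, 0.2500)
B

Both distributions are close to uniform, making this a harder comparison.

H(A) = 1.9871 bits
H(B) = 1.9928 bits

The distribution closer to uniform has higher entropy.
Answer: B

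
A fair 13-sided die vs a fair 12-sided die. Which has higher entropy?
13-sided die

Both are uniform distributions; for uniform over n outcomes, H = log₂(n). H(13-sided) = log₂(13) = 3.700 bits and H(12-sided) = log₂(12) = 3.585 bits. More outcomes in a uniform distribution means higher entropy.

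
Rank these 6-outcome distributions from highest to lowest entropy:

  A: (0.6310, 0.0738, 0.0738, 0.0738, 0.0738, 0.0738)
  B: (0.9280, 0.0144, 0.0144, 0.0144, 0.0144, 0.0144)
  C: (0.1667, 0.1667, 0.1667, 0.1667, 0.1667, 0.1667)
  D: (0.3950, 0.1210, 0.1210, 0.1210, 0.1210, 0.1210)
C > D > A > B

Key insight: Entropy is maximized by uniform distributions and minimized by concentrated distributions.

Entropies:
  H(A) = 1.8067 bits
  H(B) = 0.5405 bits
  H(C) = 2.5850 bits
  H(D) = 2.3727 bits

Ranking: C > D > A > B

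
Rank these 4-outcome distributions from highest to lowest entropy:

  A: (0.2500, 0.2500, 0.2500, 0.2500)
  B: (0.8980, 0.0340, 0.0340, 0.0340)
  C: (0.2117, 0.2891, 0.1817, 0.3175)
A > C > B

Key insight: Entropy is maximized by uniform distributions and minimized by concentrated distributions.

- Uniform distributions have maximum entropy log₂(4) = 2.0000 bits
- The more "peaked" or concentrated a distribution, the lower its entropy

Entropies:
  H(A) = 2.0000 bits
  H(B) = 0.6370 bits
  H(C) = 1.9643 bits

Ranking: A > C > B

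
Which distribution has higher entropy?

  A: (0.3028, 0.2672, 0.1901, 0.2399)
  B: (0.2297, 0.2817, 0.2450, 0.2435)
B

Both distributions are close to uniform, making this a harder comparison.

H(A) = 1.9801 bits
H(B) = 1.9958 bits

The distribution closer to uniform has higher entropy.
Answer: B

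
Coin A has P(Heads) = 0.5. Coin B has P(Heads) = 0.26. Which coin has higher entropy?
A

For binary distributions, entropy is maximized at p=0.5 and decreases as p moves toward 0 or 1.

H(A) = H(0.5) = 1.0000 bits
H(B) = H(0.26) = 0.8267 bits

Distribution A (p=0.5) is closer to uniform (p=0.5), so it has higher entropy.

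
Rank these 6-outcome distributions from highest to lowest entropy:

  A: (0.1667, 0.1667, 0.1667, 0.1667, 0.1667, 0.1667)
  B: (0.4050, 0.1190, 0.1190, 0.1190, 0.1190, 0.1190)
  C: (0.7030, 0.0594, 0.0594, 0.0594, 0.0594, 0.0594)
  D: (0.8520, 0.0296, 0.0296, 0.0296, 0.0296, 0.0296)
A > B > C > D

Key insight: Entropy is maximized by uniform distributions and minimized by concentrated distributions.

Entropies:
  H(A) = 2.5850 bits
  H(B) = 2.3553 bits
  H(C) = 1.5672 bits
  H(D) = 0.9485 bits

Ranking: A > B > C > D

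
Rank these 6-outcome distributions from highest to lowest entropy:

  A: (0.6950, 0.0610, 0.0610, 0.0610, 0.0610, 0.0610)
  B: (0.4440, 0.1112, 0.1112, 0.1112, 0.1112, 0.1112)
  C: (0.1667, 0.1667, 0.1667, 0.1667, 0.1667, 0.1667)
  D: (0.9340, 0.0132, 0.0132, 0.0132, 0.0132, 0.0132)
C > B > A > D

Key insight: Entropy is maximized by uniform distributions and minimized by concentrated distributions.

Entropies:
  H(A) = 1.5955 bits
  H(B) = 2.2819 bits
  H(C) = 2.5850 bits
  H(D) = 0.5041 bits

Ranking: C > B > A > D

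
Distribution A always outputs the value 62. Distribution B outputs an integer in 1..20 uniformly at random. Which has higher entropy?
B

A is deterministic, so H(A) = 0. B is uniform over 20 outcomes, so H(B) = log₂(20) = 4.322 bits. Any distribution with genuine randomness has higher entropy than a deterministic one.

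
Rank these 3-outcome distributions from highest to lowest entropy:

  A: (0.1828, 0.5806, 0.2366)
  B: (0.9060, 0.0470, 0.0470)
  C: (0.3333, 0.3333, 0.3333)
C > A > B

Key insight: Entropy is maximized by uniform distributions and minimized by concentrated distributions.

- Uniform distributions have maximum entropy log₂(3) = 1.5850 bits
- The more "peaked" or concentrated a distribution, the lower its entropy

Entropies:
  H(A) = 1.3956 bits
  H(B) = 0.5437 bits
  H(C) = 1.5850 bits

Ranking: C > A > B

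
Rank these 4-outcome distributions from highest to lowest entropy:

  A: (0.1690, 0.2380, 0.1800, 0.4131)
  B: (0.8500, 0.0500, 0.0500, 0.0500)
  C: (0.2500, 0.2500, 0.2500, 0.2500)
C > A > B

Key insight: Entropy is maximized by uniform distributions and minimized by concentrated distributions.

- Uniform distributions have maximum entropy log₂(4) = 2.0000 bits
- The more "peaked" or concentrated a distribution, the lower its entropy

Entropies:
  H(A) = 1.8985 bits
  H(B) = 0.8476 bits
  H(C) = 2.0000 bits

Ranking: C > A > B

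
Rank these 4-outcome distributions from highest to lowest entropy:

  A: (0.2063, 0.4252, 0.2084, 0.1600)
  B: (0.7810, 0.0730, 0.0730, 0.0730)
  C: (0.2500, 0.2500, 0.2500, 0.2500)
C > A > B

Key insight: Entropy is maximized by uniform distributions and minimized by concentrated distributions.

- Uniform distributions have maximum entropy log₂(4) = 2.0000 bits
- The more "peaked" or concentrated a distribution, the lower its entropy

Entropies:
  H(A) = 1.8890 bits
  H(B) = 1.1054 bits
  H(C) = 2.0000 bits

Ranking: C > A > B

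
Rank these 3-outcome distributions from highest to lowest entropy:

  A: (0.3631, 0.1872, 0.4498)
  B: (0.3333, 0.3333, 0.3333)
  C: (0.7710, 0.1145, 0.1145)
B > A > C

Key insight: Entropy is maximized by uniform distributions and minimized by concentrated distributions.

- Uniform distributions have maximum entropy log₂(3) = 1.5850 bits
- The more "peaked" or concentrated a distribution, the lower its entropy

Entropies:
  H(A) = 1.5016 bits
  H(B) = 1.5850 bits
  H(C) = 1.0053 bits

Ranking: B > A > C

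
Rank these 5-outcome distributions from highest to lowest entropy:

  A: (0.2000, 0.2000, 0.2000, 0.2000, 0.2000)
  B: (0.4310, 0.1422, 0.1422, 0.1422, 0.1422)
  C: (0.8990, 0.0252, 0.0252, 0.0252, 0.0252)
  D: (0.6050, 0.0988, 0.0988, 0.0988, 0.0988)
A > B > D > C

Key insight: Entropy is maximized by uniform distributions and minimized by concentrated distributions.

Entropies:
  H(A) = 2.3219 bits
  H(B) = 2.1242 bits
  H(C) = 0.6742 bits
  H(D) = 1.7580 bits

Ranking: A > B > D > C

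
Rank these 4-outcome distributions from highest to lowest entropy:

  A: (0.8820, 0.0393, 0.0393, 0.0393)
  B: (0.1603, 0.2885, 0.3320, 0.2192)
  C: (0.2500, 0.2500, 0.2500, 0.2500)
C > B > A

Key insight: Entropy is maximized by uniform distributions and minimized by concentrated distributions.

- Uniform distributions have maximum entropy log₂(4) = 2.0000 bits
- The more "peaked" or concentrated a distribution, the lower its entropy

Entropies:
  H(A) = 0.7106 bits
  H(B) = 1.9489 bits
  H(C) = 2.0000 bits

Ranking: C > B > A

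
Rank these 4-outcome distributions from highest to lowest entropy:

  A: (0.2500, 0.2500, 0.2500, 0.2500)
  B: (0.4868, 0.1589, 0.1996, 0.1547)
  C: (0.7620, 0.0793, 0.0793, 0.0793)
A > B > C

Key insight: Entropy is maximized by uniform distributions and minimized by concentrated distributions.

- Uniform distributions have maximum entropy log₂(4) = 2.0000 bits
- The more "peaked" or concentrated a distribution, the lower its entropy

Entropies:
  H(A) = 2.0000 bits
  H(B) = 1.8078 bits
  H(C) = 1.1689 bits

Ranking: A > B > C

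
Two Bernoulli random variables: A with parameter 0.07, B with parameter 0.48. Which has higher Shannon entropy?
B

For binary distributions, entropy is maximized at p=0.5 and decreases as p moves toward 0 or 1.

H(A) = H(0.07) = 0.3659 bits
H(B) = H(0.48) = 0.9988 bits

Distribution B (p=0.48) is closer to uniform (p=0.5), so it has higher entropy.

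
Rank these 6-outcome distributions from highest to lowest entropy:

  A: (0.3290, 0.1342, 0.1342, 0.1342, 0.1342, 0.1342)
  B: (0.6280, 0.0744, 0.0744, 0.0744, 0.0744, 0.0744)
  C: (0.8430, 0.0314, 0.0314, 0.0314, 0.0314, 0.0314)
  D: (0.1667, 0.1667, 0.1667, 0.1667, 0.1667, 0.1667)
D > A > B > C

Key insight: Entropy is maximized by uniform distributions and minimized by concentrated distributions.

Entropies:
  H(A) = 2.4719 bits
  H(B) = 1.8160 bits
  H(C) = 0.9916 bits
  H(D) = 2.5850 bits

Ranking: D > A > B > C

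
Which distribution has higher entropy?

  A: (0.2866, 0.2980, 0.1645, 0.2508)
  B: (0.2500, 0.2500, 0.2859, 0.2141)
B

Both distributions are close to uniform, making this a harder comparison.

H(A) = 1.9660 bits
H(B) = 1.9925 bits

The distribution closer to uniform has higher entropy.
Answer: B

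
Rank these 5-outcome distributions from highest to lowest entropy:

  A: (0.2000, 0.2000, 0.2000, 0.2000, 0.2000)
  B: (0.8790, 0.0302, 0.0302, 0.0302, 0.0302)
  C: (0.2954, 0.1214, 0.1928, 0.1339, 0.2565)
A > C > B

Key insight: Entropy is maximized by uniform distributions and minimized by concentrated distributions.

- Uniform distributions have maximum entropy log₂(5) = 2.3219 bits
- The more "peaked" or concentrated a distribution, the lower its entropy

Entropies:
  H(A) = 2.3219 bits
  H(B) = 0.7742 bits
  H(C) = 2.2388 bits

Ranking: A > C > B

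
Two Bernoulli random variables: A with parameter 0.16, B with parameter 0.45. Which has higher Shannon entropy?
B

For binary distributions, entropy is maximized at p=0.5 and decreases as p moves toward 0 or 1.

H(A) = H(0.16) = 0.6343 bits
H(B) = H(0.45) = 0.9928 bits

Distribution B (p=0.45) is closer to uniform (p=0.5), so it has higher entropy.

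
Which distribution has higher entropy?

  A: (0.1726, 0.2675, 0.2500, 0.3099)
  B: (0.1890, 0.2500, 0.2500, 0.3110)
B

Both distributions are close to uniform, making this a harder comparison.

H(A) = 1.9701 bits
H(B) = 1.9783 bits

The distribution closer to uniform has higher entropy.
Answer: B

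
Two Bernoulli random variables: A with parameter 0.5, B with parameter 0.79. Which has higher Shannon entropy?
A

For binary distributions, entropy is maximized at p=0.5 and decreases as p moves toward 0 or 1.

H(A) = H(0.5) = 1.0000 bits
H(B) = H(0.79) = 0.7415 bits

Distribution A (p=0.5) is closer to uniform (p=0.5), so it has higher entropy.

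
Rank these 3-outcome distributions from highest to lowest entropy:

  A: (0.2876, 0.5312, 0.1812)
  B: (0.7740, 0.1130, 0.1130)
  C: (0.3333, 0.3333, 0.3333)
C > A > B

Key insight: Entropy is maximized by uniform distributions and minimized by concentrated distributions.

- Uniform distributions have maximum entropy log₂(3) = 1.5850 bits
- The more "peaked" or concentrated a distribution, the lower its entropy

Entropies:
  H(A) = 1.4484 bits
  H(B) = 0.9970 bits
  H(C) = 1.5850 bits

Ranking: C > A > B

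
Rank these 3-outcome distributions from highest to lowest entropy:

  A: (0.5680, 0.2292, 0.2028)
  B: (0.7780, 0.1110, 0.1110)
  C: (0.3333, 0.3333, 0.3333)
C > A > B

Key insight: Entropy is maximized by uniform distributions and minimized by concentrated distributions.

- Uniform distributions have maximum entropy log₂(3) = 1.5850 bits
- The more "peaked" or concentrated a distribution, the lower its entropy

Entropies:
  H(A) = 1.4175 bits
  H(B) = 0.9858 bits
  H(C) = 1.5850 bits

Ranking: C > A > B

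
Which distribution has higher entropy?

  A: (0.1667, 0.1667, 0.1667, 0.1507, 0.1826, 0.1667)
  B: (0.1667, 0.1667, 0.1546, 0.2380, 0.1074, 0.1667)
A

Both distributions are close to uniform, making this a harder comparison.

H(A) = 2.5828 bits
H(B) = 2.5475 bits

The distribution closer to uniform has higher entropy.
Answer: A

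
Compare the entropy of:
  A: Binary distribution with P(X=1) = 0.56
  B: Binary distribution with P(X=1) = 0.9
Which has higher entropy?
A

For binary distributions, entropy is maximized at p=0.5 and decreases as p moves toward 0 or 1.

H(A) = H(0.56) = 0.9896 bits
H(B) = H(0.9) = 0.4690 bits

Distribution A (p=0.56) is closer to uniform (p=0.5), so it has higher entropy.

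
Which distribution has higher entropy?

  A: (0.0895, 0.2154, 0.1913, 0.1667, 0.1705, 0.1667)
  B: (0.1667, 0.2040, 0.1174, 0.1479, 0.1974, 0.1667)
B

Both distributions are close to uniform, making this a harder comparison.

H(A) = 2.5419 bits
H(B) = 2.5622 bits

The distribution closer to uniform has higher entropy.
Answer: B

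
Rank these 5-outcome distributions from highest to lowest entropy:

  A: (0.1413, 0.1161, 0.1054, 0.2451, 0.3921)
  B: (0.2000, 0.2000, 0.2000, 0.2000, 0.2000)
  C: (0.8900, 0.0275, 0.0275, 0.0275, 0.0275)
B > A > C

Key insight: Entropy is maximized by uniform distributions and minimized by concentrated distributions.

- Uniform distributions have maximum entropy log₂(5) = 2.3219 bits
- The more "peaked" or concentrated a distribution, the lower its entropy

Entropies:
  H(A) = 2.1285 bits
  H(B) = 2.3219 bits
  H(C) = 0.7199 bits

Ranking: B > A > C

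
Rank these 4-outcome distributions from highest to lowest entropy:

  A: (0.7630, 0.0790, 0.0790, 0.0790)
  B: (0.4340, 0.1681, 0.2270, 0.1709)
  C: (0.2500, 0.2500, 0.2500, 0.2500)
C > B > A

Key insight: Entropy is maximized by uniform distributions and minimized by concentrated distributions.

- Uniform distributions have maximum entropy log₂(4) = 2.0000 bits
- The more "peaked" or concentrated a distribution, the lower its entropy

Entropies:
  H(A) = 1.1657 bits
  H(B) = 1.8763 bits
  H(C) = 2.0000 bits

Ranking: C > B > A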